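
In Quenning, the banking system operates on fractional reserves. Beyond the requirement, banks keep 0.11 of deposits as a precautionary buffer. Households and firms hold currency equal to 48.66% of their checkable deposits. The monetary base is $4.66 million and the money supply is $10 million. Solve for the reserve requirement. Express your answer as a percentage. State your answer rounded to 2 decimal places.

9.62%

Using m = M/MB = 10/4.66 ≈ 2.145923. Since m = (1 + c)/(c + rr + e), the denominator satisfies c + rr + e = (1 + c)/m = (1 + 0.4866) / 2.145923 ≈ 0.692756.
With c = 0.4866 and e = 0.11, the reserve requirement is 0.692756 − 0.4866 − 0.11 = 0.096156.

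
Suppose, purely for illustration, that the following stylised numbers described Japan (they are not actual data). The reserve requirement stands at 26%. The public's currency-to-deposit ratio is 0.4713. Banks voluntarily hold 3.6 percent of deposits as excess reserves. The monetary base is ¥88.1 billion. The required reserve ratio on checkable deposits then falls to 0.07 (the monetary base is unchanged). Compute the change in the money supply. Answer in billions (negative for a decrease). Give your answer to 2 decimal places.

Initially m₁ = (1 + 0.4713) / (0.26 + 0.036 + 0.4713) ≈ 1.91750, so M₁ = 1.91750 × 88.1 ≈ 168.9317 billion.
After the change m₂ = (1 + 0.4713) / (0.07 + 0.036 + 0.4713) ≈ 2.54859, so M₂ = 2.54859 × 88.1 ≈ 224.5308 billion.
ΔM = M₂ − M₁ = 224.5308 − 168.9317 = 55.5991 billion.

¥55.60 billion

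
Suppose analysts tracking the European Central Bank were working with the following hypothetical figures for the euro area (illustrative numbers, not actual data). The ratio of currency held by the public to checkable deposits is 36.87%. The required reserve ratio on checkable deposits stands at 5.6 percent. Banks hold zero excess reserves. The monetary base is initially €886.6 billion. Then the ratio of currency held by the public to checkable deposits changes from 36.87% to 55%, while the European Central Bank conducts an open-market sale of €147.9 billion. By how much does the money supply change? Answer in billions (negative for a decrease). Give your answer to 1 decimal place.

Before: m₁ = (1 + 0.3687) / (0.056 + 0.3687) ≈ 3.22275, MB₁ = 886.6, so M₁ = 3.22275 × 886.6 ≈ 2857.2902 billion.
After: m₂ = (1 + 0.55) / (0.056 + 0.55) ≈ 2.55776, MB₂ = 886.6 − 147.9 = 738.7, so M₂ = 2.55776 × 738.7 ≈ 1889.4173 billion.
ΔM = M₂ − M₁ = 1889.4173 − 2857.2902 = -967.8729 billion.

-967.9 billion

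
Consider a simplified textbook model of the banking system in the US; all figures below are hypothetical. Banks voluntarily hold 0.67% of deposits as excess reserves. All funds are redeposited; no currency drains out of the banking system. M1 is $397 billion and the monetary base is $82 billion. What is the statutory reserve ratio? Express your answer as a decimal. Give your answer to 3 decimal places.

0.200

Using m = M/MB = 397/82 ≈ 4.841463. Since m = (1 + c)/(c + rr + e), the denominator satisfies c + rr + e = (1 + c)/m = (1 + 0) / 4.841463 ≈ 0.206549.
With c = 0 and e = 0.0067, the statutory reserve ratio is 0.206549 − 0 − 0.0067 = 0.199849.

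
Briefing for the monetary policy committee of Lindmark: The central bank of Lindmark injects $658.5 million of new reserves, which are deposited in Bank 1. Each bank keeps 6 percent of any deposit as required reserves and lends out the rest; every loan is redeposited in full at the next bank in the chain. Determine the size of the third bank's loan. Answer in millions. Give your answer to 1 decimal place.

Each bank lends a fraction (1 − rr) = 0.9400 of the deposit it receives, so Bank 3 receives 658.5·0.9400^2 and lends 658.5·0.9400^3 ≈ 546.9396 million.

$546.9 million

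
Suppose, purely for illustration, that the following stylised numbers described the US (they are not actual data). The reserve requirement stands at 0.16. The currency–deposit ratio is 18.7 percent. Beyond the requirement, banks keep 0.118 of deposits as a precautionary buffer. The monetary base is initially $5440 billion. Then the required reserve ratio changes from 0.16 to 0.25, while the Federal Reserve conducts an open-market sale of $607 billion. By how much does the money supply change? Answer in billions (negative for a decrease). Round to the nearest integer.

Before: m₁ = (1 + 0.187) / (0.16 + 0.118 + 0.187) ≈ 2.55269, MB₁ = 5440, so M₁ = 2.55269 × 5440 = 13886.6336 billion.
After: m₂ = (1 + 0.187) / (0.25 + 0.118 + 0.187) ≈ 2.13874, MB₂ = 5440 − 607 = 4833, so M₂ = 2.13874 × 4833 ≈ 10336.5304 billion.
ΔM = M₂ − M₁ = 10336.5304 − 13886.6336 = -3550.1032 billion.

-3550 billion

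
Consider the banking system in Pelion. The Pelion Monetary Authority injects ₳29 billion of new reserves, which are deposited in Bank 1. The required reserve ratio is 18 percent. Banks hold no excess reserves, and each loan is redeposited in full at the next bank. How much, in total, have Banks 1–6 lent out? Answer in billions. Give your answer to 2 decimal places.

₳91.95 billion

Bank i lends (1 − rr)^i of the original deposit: Bank 1 lends 29·0.8200 = 23.7800, Bank 2 lends 29·0.8200² = 19.4996, and so on.
Summing a geometric series: total = 29·[0.8200·(1 − 0.8200^6) / (1 − 0.8200)] ≈ 91.9485 billion.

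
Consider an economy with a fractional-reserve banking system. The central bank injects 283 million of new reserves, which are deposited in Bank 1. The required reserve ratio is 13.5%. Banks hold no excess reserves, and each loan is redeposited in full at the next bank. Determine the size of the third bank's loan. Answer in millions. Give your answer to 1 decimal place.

Each bank lends a fraction (1 − rr) = 0.8650 of the deposit it receives, so Bank 3 receives 283·0.8650^2 and lends 283·0.8650^3 ≈ 183.1617 million.

183.2 million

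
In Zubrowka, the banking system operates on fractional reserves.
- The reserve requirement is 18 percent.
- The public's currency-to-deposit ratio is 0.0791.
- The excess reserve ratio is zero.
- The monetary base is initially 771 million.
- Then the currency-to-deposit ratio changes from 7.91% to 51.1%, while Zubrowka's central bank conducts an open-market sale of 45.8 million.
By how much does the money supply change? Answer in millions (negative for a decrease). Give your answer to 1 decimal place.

-1625.3 million

Before: m₁ = (1 + 0.0791) / (0.18 + 0.0791) ≈ 4.16480, MB₁ = 771, so M₁ = 4.16480 × 771 = 3211.0608 million.
After: m₂ = (1 + 0.511) / (0.18 + 0.511) ≈ 2.18669, MB₂ = 771 − 45.8 = 725.2, so M₂ = 2.18669 × 725.2 ≈ 1585.7876 million.
ΔM = M₂ − M₁ = 1585.7876 − 3211.0608 = -1625.2732 million.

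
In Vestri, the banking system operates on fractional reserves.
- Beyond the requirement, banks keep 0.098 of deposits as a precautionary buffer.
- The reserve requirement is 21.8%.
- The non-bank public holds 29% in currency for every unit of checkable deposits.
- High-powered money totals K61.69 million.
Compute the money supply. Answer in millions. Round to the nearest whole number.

The money multiplier is m = (1 + c) / (rr + e + c) = (1 + 0.29) / (0.218 + 0.098 + 0.29) ≈ 2.1287.
So M = m × MB = 2.1287 × 61.69 ≈ 131.3195 million.

K131 million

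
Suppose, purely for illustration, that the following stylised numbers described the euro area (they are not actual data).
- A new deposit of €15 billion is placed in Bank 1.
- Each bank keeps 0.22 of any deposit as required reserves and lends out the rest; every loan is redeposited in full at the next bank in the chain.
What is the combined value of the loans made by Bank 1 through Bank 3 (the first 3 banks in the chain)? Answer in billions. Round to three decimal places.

€27.944 billion

Bank i lends (1 − rr)^i of the original deposit: Bank 1 lends 15·0.7800 = 11.7000, Bank 2 lends 15·0.7800² = 9.1260, and so on.
Summing a geometric series: total = 15·[0.7800·(1 − 0.7800^3) / (1 − 0.7800)] ≈ 27.9443 billion.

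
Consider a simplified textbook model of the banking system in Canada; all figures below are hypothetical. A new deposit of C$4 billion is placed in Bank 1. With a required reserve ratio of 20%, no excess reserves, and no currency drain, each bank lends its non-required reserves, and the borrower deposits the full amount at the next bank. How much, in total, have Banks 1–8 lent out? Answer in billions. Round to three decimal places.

Bank i lends (1 − rr)^i of the original deposit: Bank 1 lends 4·0.8000 = 3.2000, Bank 2 lends 4·0.8000² = 2.5600, and so on.
Summing a geometric series: total = 4·[0.8000·(1 − 0.8000^8) / (1 − 0.8000)] ≈ 13.3156 billion.

C$13.316 billion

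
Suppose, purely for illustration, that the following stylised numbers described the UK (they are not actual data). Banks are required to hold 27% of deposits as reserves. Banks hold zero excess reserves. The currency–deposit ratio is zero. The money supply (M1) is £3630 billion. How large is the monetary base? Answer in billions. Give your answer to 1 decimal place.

£980.1 billion

With no currency drain and no excess reserves, the money multiplier is m = 1/rr = 1/0.27 ≈ 3.703704.
The monetary base is MB = M / m = 3630 / 3.703704 ≈ 980.0999 billion.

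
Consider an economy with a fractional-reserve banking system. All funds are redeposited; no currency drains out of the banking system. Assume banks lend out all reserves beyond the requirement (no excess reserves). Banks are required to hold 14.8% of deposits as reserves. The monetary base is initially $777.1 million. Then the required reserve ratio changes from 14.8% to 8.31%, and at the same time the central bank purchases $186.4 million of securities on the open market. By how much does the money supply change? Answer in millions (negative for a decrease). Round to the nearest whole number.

$6344 million

Before: m₁ = 1 / (0.148) ≈ 6.7568, MB₁ = 777.1, so M₁ = 6.7568 × 777.1 ≈ 5250.7093 million.
After: m₂ = 1 / (0.0831) ≈ 12.0337, MB₂ = 777.1 + 186.4 = 963.5, so M₂ = 12.0337 × 963.5 ≈ 11594.4699 million.
ΔM = M₂ − M₁ = 11594.4699 − 5250.7093 = 6343.7606 million.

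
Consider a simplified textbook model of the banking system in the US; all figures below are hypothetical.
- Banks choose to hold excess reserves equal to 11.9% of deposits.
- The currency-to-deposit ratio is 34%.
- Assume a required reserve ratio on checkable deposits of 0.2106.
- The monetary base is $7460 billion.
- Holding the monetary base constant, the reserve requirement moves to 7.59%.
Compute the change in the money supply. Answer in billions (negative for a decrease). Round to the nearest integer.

Initially m₁ = (1 + 0.34) / (0.2106 + 0.119 + 0.34) ≈ 2.00119, so M₁ = 2.00119 × 7460 = 14928.8774 billion.
After the change m₂ = (1 + 0.34) / (0.0759 + 0.119 + 0.34) ≈ 2.50514, so M₂ = 2.50514 × 7460 = 18688.3444 billion.
ΔM = M₂ − M₁ = 18688.3444 − 14928.8774 = 3759.467 billion.

$3759 billion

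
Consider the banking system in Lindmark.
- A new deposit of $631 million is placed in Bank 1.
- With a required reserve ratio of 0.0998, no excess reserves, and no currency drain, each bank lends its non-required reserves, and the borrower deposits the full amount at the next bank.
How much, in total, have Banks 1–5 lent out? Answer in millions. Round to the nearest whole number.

$2327 million

Bank i lends (1 − rr)^i of the original deposit: Bank 1 lends 631·0.9002 = 568.0262, Bank 2 lends 631·0.9002² ≈ 511.3372, and so on.
Summing a geometric series: total = 631·[0.9002·(1 − 0.9002^5) / (1 − 0.9002)] ≈ 2327.0497 million.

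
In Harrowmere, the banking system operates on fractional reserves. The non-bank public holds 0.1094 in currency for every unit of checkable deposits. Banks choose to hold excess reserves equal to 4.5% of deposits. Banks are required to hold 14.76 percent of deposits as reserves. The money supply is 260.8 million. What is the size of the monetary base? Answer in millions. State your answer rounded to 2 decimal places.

70.99 million

The money multiplier is m = (1 + c) / (rr + e + c) = (1 + 0.1094) / (0.1476 + 0.045 + 0.1094) ≈ 3.673510.
MB = M / m = 260.8 / 3.673510 ≈ 70.9948 million.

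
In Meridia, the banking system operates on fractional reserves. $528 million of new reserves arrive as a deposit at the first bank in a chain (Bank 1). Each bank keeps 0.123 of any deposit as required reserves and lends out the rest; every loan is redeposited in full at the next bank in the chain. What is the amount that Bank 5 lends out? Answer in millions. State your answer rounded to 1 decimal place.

Each bank lends a fraction (1 − rr) = 0.8770 of the deposit it receives, so Bank 5 receives 528·0.8770^4 and lends 528·0.8770^5 ≈ 273.9251 million.

$273.9 million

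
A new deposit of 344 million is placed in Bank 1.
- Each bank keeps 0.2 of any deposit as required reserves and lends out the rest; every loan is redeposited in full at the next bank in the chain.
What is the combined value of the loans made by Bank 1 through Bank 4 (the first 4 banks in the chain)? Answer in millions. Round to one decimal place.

812.4 million

Bank i lends (1 − rr)^i of the original deposit: Bank 1 lends 344·0.8000 = 275.2000, Bank 2 lends 344·0.8000² = 220.1600, and so on.
Summing a geometric series: total = 344·[0.8000·(1 − 0.8000^4) / (1 − 0.8000)] = 812.3904 million.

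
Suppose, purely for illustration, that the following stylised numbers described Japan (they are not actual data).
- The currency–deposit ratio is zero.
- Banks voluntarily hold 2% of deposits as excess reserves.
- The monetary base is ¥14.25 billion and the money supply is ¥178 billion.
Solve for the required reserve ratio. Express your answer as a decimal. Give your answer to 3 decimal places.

Using m = M/MB = 178/14.25 ≈ 12.491228. Since m = (1 + c)/(c + rr + e), the denominator satisfies c + rr + e = (1 + c)/m = (1 + 0) / 12.491228 ≈ 0.080056.
With c = 0 and e = 0.02, the required reserve ratio is 0.080056 − 0 − 0.02 = 0.060056.

0.060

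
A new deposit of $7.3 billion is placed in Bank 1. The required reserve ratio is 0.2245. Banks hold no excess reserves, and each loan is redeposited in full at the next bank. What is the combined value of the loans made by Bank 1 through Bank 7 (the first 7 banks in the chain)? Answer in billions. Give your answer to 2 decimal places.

$20.96 billion

Bank i lends (1 − rr)^i of the original deposit: Bank 1 lends 7.3·0.7755 ≈ 5.6611, Bank 2 lends 7.3·0.7755² ≈ 4.3902, and so on.
Summing a geometric series: total = 7.3·[0.7755·(1 − 0.7755^7) / (1 − 0.7755)] ≈ 20.9631 billion.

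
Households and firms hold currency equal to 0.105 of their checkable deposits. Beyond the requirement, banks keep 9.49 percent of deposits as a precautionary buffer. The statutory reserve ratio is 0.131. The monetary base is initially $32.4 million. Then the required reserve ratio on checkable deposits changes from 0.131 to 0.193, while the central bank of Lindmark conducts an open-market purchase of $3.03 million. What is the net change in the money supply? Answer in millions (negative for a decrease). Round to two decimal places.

-8.55 million

Before: m₁ = (1 + 0.105) / (0.131 + 0.0949 + 0.105) ≈ 3.33938, MB₁ = 32.4, so M₁ = 3.33938 × 32.4 ≈ 108.1959 million.
After: m₂ = (1 + 0.105) / (0.193 + 0.0949 + 0.105) ≈ 2.81242, MB₂ = 32.4 + 3.03 = 35.43, so M₂ = 2.81242 × 35.43 ≈ 99.644 million.
ΔM = M₂ − M₁ = 99.644 − 108.1959 = -8.5519 million.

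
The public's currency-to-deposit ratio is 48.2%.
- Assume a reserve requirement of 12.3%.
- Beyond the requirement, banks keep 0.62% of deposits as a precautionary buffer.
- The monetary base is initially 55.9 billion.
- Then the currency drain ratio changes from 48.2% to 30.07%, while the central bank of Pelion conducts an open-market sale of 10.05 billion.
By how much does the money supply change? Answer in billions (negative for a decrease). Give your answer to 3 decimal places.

Before: m₁ = (1 + 0.482) / (0.123 + 0.0062 + 0.482) ≈ 2.424738, MB₁ = 55.9, so M₁ = 2.424738 × 55.9 ≈ 135.5429 billion.
After: m₂ = (1 + 0.3007) / (0.123 + 0.0062 + 0.3007) ≈ 3.025587, MB₂ = 55.9 − 10.05 = 45.85, so M₂ = 3.025587 × 45.85 ≈ 138.7232 billion.
ΔM = M₂ − M₁ = 138.7232 − 135.5429 = 3.1803 billion.

3.180 billion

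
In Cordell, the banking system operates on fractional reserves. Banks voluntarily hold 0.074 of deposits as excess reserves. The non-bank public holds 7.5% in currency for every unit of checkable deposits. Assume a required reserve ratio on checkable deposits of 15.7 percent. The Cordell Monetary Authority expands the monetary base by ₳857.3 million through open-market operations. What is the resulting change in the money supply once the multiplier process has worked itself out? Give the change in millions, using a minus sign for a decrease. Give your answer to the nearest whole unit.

The money multiplier is m = (1 + c) / (rr + e + c) = (1 + 0.075) / (0.157 + 0.074 + 0.075) ≈ 3.5131.
The purchase adds 857.3 million of base, so ΔM = m × ΔMB = 3.5131 × (+857.3) ≈ 3011.7806 million.

₳3012 million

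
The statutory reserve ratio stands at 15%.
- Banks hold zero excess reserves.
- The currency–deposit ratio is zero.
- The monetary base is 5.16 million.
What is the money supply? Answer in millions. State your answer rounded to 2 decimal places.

With no currency drain or excess reserves, the money multiplier is m = 1/rr = 1/0.15 ≈ 6.6667.
Money supply M = m × MB = 6.6667 × 5.16 ≈ 34.4002 million.

34.40 million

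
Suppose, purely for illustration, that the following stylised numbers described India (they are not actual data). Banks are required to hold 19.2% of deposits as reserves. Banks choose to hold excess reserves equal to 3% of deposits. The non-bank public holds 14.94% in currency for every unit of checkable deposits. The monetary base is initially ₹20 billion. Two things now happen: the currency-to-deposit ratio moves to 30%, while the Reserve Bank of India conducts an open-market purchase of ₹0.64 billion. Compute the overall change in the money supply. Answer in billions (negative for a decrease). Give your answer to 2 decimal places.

Before: m₁ = (1 + 0.1494) / (0.192 + 0.03 + 0.1494) ≈ 3.09478, MB₁ = 20, so M₁ = 3.09478 × 20 = 61.8956 billion.
After: m₂ = (1 + 0.3) / (0.192 + 0.03 + 0.3) ≈ 2.49042, MB₂ = 20 + 0.64 = 20.64, so M₂ = 2.49042 × 20.64 ≈ 51.4023 billion.
ΔM = M₂ − M₁ = 51.4023 − 61.8956 = -10.4933 billion.

-10.49 billion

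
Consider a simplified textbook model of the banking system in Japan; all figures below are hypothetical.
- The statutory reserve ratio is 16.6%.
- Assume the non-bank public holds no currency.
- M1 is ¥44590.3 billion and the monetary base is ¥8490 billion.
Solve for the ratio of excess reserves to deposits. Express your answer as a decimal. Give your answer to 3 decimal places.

Using m = M/MB = 44590.3/8490 ≈ 5.252097. Since m = (1 + c)/(c + rr + e), the denominator satisfies c + rr + e = (1 + c)/m = (1 + 0) / 5.252097 ≈ 0.190400.
With c = 0 and rr = 0.166, the ratio of excess reserves to deposits is 0.190400 − 0 − 0.166 = 0.0244.

0.024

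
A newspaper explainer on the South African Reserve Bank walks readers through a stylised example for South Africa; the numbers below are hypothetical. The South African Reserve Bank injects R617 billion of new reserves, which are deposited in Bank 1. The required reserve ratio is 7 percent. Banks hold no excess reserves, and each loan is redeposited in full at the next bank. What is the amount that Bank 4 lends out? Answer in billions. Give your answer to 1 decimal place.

R461.5 billion

Each bank lends a fraction (1 − rr) = 0.9300 of the deposit it receives, so Bank 4 receives 617·0.9300^3 and lends 617·0.9300^4 ≈ 461.5481 billion.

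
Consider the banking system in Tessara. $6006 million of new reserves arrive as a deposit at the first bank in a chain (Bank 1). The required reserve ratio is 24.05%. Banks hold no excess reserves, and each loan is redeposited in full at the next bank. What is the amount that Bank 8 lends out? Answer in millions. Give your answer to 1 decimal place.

Each bank lends a fraction (1 − rr) = 0.7595 of the deposit it receives, so Bank 8 receives 6006·0.7595^7 and lends 6006·0.7595^8 ≈ 664.9784 million.

$665.0 million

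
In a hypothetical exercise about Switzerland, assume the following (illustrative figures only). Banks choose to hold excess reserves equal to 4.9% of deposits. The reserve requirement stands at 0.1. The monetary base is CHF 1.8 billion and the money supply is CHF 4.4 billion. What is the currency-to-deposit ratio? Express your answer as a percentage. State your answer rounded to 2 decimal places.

44.02%

Using m = M/MB = 4.4/1.8 ≈ 2.444444. From m = (1 + c)/(c + rr + e), rearranging gives 1 + c = m·(c + rr + e), so c·(1 − m) = m·(rr + e) − 1.
Hence c = [m·(rr + e) − 1]/(1 − m) = [2.444444 × (0.1 + 0.049) − 1] / (1 − 2.444444) ≈ 0.440154.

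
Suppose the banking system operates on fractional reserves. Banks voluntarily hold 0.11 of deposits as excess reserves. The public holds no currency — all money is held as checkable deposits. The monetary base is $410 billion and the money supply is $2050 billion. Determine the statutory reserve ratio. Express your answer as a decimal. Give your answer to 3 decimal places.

Using m = M/MB = 2050/410 = 5.000000. Since m = (1 + c)/(c + rr + e), the denominator satisfies c + rr + e = (1 + c)/m = (1 + 0) / 5.000000 = 0.200000.
With c = 0 and e = 0.11, the statutory reserve ratio is 0.200000 − 0 − 0.11 = 0.09.

0.090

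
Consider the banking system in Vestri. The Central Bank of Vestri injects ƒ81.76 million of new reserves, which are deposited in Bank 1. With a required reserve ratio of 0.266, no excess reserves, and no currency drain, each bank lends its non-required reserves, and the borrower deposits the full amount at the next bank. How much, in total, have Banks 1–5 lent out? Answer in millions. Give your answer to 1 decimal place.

ƒ177.5 million

Bank i lends (1 − rr)^i of the original deposit: Bank 1 lends 81.76·0.7340 ≈ 60.0118, Bank 2 lends 81.76·0.7340² ≈ 44.0487, and so on.
Summing a geometric series: total = 81.76·[0.7340·(1 − 0.7340^5) / (1 − 0.7340)] ≈ 177.5427 million.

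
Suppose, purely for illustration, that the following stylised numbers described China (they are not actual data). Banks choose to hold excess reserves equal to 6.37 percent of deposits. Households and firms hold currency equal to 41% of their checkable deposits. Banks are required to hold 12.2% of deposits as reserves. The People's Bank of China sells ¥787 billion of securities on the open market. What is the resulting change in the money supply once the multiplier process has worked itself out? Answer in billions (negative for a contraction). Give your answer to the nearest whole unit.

-1863 billion

The money multiplier is m = (1 + c) / (rr + e + c) = (1 + 0.41) / (0.122 + 0.0637 + 0.41) ≈ 2.3670.
The sale removes 787 billion of base, so ΔM = m × ΔMB = 2.3670 × (−787) = -1862.829 billion.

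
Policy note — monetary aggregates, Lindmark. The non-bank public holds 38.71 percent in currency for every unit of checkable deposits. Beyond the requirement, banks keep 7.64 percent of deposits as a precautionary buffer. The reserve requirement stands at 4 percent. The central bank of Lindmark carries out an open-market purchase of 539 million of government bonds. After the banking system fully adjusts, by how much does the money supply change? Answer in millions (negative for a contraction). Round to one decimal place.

1484.9 million

The money multiplier is m = (1 + c) / (rr + e + c) = (1 + 0.3871) / (0.04 + 0.0764 + 0.3871) ≈ 2.75492.
The purchase adds 539 million of base, so ΔM = m × ΔMB = 2.75492 × (+539) ≈ 1484.9019 million.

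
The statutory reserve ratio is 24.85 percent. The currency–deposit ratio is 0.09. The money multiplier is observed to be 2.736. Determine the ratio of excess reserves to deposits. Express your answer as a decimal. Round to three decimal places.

0.060

Using m = 2.736. Since m = (1 + c)/(c + rr + e), the denominator satisfies c + rr + e = (1 + c)/m = (1 + 0.09) / 2.736 ≈ 0.398392.
With c = 0.09 and rr = 0.2485, the ratio of excess reserves to deposits is 0.398392 − 0.09 − 0.2485 = 0.059892.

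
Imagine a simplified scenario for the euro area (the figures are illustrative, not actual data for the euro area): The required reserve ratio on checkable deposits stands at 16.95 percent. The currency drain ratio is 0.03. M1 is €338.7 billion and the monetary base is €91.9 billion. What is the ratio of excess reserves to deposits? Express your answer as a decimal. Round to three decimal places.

Using m = M/MB = 338.7/91.9 ≈ 3.685528. Since m = (1 + c)/(c + rr + e), the denominator satisfies c + rr + e = (1 + c)/m = (1 + 0.03) / 3.685528 ≈ 0.279471.
With c = 0.03 and rr = 0.1695, the ratio of excess reserves to deposits is 0.279471 − 0.03 − 0.1695 = 0.079971.

0.080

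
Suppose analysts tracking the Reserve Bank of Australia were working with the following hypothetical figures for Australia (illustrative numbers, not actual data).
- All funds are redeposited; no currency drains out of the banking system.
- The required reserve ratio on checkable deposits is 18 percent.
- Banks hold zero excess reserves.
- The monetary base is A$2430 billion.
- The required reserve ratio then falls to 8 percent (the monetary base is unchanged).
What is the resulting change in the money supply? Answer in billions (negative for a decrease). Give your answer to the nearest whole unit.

A$16875 billion

Initially m₁ = 1 / (0.18) ≈ 5.55556, so M₁ = 5.55556 × 2430 = 13500.0108 billion.
After the change m₂ = 1 / (0.08) = 12.5, so M₂ = 12.5 × 2430 = 30375 billion.
ΔM = M₂ − M₁ = 30375 − 13500.0108 = 16874.9892 billion.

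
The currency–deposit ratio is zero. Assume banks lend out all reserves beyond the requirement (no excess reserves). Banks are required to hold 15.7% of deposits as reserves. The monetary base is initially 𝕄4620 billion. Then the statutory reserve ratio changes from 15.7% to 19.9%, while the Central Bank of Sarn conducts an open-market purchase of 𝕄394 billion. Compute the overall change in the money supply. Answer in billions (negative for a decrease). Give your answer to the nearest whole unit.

Before: m₁ = 1 / (0.157) ≈ 6.36943, MB₁ = 4620, so M₁ = 6.36943 × 4620 = 29426.7666 billion.
After: m₂ = 1 / (0.199) ≈ 5.02513, MB₂ = 4620 + 394 = 5014, so M₂ = 5.02513 × 5014 ≈ 25196.0018 billion.
ΔM = M₂ − M₁ = 25196.0018 − 29426.7666 = -4230.7648 billion.

-4231 billion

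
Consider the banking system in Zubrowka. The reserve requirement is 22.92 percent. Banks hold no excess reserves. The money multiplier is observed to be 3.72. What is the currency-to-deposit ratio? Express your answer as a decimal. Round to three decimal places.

0.054

Using m = 3.72. From m = (1 + c)/(c + rr + e), rearranging gives 1 + c = m·(c + rr + e), so c·(1 − m) = m·(rr + e) − 1.
Hence c = [m·(rr + e) − 1]/(1 − m) = [3.72 × (0.2292 + 0) − 1] / (1 − 3.72) ≈ 0.054182.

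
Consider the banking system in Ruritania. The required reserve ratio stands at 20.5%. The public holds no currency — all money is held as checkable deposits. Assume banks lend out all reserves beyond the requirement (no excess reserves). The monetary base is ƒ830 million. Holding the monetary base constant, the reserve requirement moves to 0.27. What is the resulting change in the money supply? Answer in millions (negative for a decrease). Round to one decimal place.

-974.7 million

Initially m₁ = 1 / (0.205) ≈ 4.87805, so M₁ = 4.87805 × 830 = 4048.7815 million.
After the change m₂ = 1 / (0.27) ≈ 3.70370, so M₂ = 3.70370 × 830 = 3074.071 million.
ΔM = M₂ − M₁ = 3074.071 − 4048.7815 = -974.7105 million.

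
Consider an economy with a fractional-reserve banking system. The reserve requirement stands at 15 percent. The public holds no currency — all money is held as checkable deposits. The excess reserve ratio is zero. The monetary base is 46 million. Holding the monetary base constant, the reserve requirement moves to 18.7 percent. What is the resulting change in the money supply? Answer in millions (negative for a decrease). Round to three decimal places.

-60.677 million

Initially m₁ = 1 / (0.15) ≈ 6.666667, so M₁ = 6.666667 × 46 ≈ 306.6667 million.
After the change m₂ = 1 / (0.187) ≈ 5.347594, so M₂ = 5.347594 × 46 ≈ 245.9893 million.
ΔM = M₂ − M₁ = 245.9893 − 306.6667 = -60.6774 million.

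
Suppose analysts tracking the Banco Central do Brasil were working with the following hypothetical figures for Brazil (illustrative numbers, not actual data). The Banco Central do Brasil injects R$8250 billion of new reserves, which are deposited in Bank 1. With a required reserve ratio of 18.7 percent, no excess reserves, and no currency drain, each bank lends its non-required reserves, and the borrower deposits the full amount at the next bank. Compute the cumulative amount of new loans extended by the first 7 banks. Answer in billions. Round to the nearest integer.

R$27447 billion

Bank i lends (1 − rr)^i of the original deposit: Bank 1 lends 8250·0.8130 = 6707.2500, Bank 2 lends 8250·0.8130² ≈ 5452.9942, and so on.
Summing a geometric series: total = 8250·[0.8130·(1 − 0.8130^7) / (1 − 0.8130)] ≈ 27447.1698 billion.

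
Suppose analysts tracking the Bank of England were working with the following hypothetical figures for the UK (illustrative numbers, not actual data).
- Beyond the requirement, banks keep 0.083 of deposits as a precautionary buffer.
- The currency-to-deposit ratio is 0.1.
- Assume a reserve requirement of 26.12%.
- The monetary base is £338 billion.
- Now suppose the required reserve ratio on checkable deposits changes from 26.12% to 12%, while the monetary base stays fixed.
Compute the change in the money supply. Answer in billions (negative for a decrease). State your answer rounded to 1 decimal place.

Initially m₁ = (1 + 0.1) / (0.2612 + 0.083 + 0.1) ≈ 2.47636, so M₁ = 2.47636 × 338 ≈ 837.0097 billion.
After the change m₂ = (1 + 0.1) / (0.12 + 0.083 + 0.1) ≈ 3.63036, so M₂ = 3.63036 × 338 ≈ 1227.0617 billion.
ΔM = M₂ − M₁ = 1227.0617 − 837.0097 = 390.052 billion.

£390.1 billion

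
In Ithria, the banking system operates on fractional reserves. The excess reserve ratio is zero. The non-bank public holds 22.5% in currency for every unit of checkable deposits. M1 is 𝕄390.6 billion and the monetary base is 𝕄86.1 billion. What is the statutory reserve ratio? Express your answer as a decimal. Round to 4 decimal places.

Using m = M/MB = 390.6/86.1 ≈ 4.536585. Since m = (1 + c)/(c + rr + e), the denominator satisfies c + rr + e = (1 + c)/m = (1 + 0.225) / 4.536585 ≈ 0.270027.
With c = 0.225 and e = 0, the statutory reserve ratio is 0.270027 − 0.225 − 0 = 0.045027.

0.0450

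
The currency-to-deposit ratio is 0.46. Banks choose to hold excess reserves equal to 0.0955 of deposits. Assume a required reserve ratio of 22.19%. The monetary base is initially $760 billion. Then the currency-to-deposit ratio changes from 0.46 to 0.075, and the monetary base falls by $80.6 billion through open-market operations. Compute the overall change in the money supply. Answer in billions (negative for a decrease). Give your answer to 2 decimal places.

Before: m₁ = (1 + 0.46) / (0.2219 + 0.0955 + 0.46) ≈ 1.878055, MB₁ = 760, so M₁ = 1.878055 × 760 = 1427.3218 billion.
After: m₂ = (1 + 0.075) / (0.2219 + 0.0955 + 0.075) ≈ 2.739551, MB₂ = 760 − 80.6 = 679.4, so M₂ = 2.739551 × 679.4 ≈ 1861.2509 billion.
ΔM = M₂ − M₁ = 1861.2509 − 1427.3218 = 433.9291 billion.

$433.93 billion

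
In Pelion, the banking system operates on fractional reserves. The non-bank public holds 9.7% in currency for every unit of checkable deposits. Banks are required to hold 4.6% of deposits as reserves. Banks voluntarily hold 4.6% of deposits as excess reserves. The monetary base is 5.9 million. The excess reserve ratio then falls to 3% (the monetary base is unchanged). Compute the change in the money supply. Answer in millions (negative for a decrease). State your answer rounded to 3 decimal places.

3.167 million

Initially m₁ = (1 + 0.097) / (0.046 + 0.046 + 0.097) ≈ 5.80423, so M₁ = 5.80423 × 5.9 ≈ 34.245 million.
After the change m₂ = (1 + 0.097) / (0.046 + 0.03 + 0.097) ≈ 6.34104, so M₂ = 6.34104 × 5.9 ≈ 37.4121 million.
ΔM = M₂ − M₁ = 37.4121 − 34.245 = 3.1671 million.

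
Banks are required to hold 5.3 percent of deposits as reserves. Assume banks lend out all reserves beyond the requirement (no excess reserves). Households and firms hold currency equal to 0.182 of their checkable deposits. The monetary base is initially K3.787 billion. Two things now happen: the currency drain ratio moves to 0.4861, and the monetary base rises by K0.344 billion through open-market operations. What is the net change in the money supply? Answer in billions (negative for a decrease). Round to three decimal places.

-7.660 billion

Before: m₁ = (1 + 0.182) / (0.053 + 0.182) ≈ 5.02979, MB₁ = 3.787, so M₁ = 5.02979 × 3.787 ≈ 19.0478 billion.
After: m₂ = (1 + 0.4861) / (0.053 + 0.4861) ≈ 2.75663, MB₂ = 3.787 + 0.344 = 4.131, so M₂ = 2.75663 × 4.131 ≈ 11.3876 billion.
ΔM = M₂ − M₁ = 11.3876 − 19.0478 = -7.6602 billion.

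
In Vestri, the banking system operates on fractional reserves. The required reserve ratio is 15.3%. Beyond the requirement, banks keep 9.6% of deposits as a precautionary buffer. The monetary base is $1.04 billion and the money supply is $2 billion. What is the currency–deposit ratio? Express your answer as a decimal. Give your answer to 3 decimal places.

Using m = M/MB = 2/1.04 ≈ 1.923077. From m = (1 + c)/(c + rr + e), rearranging gives 1 + c = m·(c + rr + e), so c·(1 − m) = m·(rr + e) − 1.
Hence c = [m·(rr + e) − 1]/(1 − m) = [1.923077 × (0.153 + 0.096) − 1] / (1 − 1.923077) ≈ 0.564583.

0.565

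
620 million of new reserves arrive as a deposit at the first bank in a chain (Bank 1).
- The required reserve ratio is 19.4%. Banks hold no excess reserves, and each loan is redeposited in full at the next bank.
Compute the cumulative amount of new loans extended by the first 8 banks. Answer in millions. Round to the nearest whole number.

2117 million

Bank i lends (1 − rr)^i of the original deposit: Bank 1 lends 620·0.8060 = 499.7200, Bank 2 lends 620·0.8060² ≈ 402.7743, and so on.
Summing a geometric series: total = 620·[0.8060·(1 − 0.8060^8) / (1 − 0.8060)] ≈ 2117.0954 million.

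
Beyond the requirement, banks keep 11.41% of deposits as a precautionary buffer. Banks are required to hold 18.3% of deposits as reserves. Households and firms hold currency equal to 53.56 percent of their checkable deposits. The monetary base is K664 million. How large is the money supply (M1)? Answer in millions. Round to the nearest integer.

K1224 million

The money multiplier is m = (1 + c) / (rr + e + c) = (1 + 0.5356) / (0.183 + 0.1141 + 0.5356) ≈ 1.8441.
So M = m × MB = 1.8441 × 664 = 1224.4824 million.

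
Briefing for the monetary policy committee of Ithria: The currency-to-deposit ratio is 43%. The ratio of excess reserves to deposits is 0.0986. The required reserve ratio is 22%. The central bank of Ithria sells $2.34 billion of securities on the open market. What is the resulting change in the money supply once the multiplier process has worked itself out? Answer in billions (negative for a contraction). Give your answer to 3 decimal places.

-4.470 billion

The money multiplier is m = (1 + c) / (rr + e + c) = (1 + 0.43) / (0.22 + 0.0986 + 0.43) ≈ 1.91023.
The sale removes 2.34 billion of base, so ΔM = m × ΔMB = 1.91023 × (−2.34) ≈ -4.4699 billion.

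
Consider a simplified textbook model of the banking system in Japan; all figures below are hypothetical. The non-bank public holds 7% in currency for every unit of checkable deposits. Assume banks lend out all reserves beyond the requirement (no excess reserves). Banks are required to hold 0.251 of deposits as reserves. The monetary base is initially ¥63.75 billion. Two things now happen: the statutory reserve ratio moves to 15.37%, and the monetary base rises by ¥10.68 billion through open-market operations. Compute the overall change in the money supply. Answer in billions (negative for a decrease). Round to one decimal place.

Before: m₁ = (1 + 0.07) / (0.251 + 0.07) ≈ 3.3333, MB₁ = 63.75, so M₁ = 3.3333 × 63.75 ≈ 212.4979 billion.
After: m₂ = (1 + 0.07) / (0.1537 + 0.07) ≈ 4.7832, MB₂ = 63.75 + 10.68 = 74.43, so M₂ = 4.7832 × 74.43 ≈ 356.0136 billion.
ΔM = M₂ − M₁ = 356.0136 − 212.4979 = 143.5157 billion.

¥143.5 billion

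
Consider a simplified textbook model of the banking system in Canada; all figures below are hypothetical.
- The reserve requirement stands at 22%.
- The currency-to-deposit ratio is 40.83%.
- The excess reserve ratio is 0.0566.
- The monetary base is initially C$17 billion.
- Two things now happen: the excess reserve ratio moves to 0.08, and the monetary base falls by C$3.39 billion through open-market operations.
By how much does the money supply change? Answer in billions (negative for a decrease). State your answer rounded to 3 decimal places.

-7.895 billion

Before: m₁ = (1 + 0.4083) / (0.22 + 0.0566 + 0.4083) ≈ 2.056213, MB₁ = 17, so M₁ = 2.056213 × 17 ≈ 34.9556 billion.
After: m₂ = (1 + 0.4083) / (0.22 + 0.08 + 0.4083) ≈ 1.988282, MB₂ = 17 − 3.39 = 13.61, so M₂ = 1.988282 × 13.61 ≈ 27.0605 billion.
ΔM = M₂ − M₁ = 27.0605 − 34.9556 = -7.8951 billion.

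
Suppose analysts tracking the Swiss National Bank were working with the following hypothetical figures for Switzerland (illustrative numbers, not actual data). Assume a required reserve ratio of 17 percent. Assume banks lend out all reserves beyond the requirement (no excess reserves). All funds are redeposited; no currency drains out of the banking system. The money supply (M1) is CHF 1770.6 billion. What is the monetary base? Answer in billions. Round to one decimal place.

CHF 301.0 billion

With no currency drain and no excess reserves, the money multiplier is m = 1/rr = 1/0.17 ≈ 5.882353.
The monetary base is MB = M / m = 1770.6 / 5.882353 ≈ 301.002 billion.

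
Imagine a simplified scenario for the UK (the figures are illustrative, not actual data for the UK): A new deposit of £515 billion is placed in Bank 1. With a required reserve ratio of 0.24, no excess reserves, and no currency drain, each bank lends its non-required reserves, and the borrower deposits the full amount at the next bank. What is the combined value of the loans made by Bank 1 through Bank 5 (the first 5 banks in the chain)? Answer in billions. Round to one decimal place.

£1217.3 billion

Bank i lends (1 − rr)^i of the original deposit: Bank 1 lends 515·0.7600 = 391.4000, Bank 2 lends 515·0.7600² = 297.4640, and so on.
Summing a geometric series: total = 515·[0.7600·(1 − 0.7600^5) / (1 − 0.7600)] ≈ 1217.3314 billion.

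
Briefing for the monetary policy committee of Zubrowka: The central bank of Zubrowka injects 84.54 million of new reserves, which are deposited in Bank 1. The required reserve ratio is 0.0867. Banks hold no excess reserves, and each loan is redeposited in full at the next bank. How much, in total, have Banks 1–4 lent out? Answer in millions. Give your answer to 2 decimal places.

Bank i lends (1 − rr)^i of the original deposit: Bank 1 lends 84.54·0.9133 ≈ 77.2104, Bank 2 lends 84.54·0.9133² ≈ 70.5162, and so on.
Summing a geometric series: total = 84.54·[0.9133·(1 − 0.9133^4) / (1 − 0.9133)] ≈ 270.9479 million.

270.95 million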